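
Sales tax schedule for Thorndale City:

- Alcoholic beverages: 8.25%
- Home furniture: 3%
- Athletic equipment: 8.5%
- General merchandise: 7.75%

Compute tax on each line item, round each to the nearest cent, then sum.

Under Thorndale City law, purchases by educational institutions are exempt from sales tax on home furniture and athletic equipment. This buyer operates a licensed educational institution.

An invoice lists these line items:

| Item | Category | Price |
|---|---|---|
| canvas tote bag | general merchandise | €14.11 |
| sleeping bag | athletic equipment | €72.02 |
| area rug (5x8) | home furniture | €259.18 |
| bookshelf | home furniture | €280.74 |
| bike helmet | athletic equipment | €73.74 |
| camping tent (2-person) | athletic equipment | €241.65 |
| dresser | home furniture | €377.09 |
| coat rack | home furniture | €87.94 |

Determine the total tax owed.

Canvas tote bag €14.11: general merchandise → 7.75% → €1.09
Sleeping bag €72.02: athletic equipment, buyer-exempt → 0% → €0.00
Area rug (5x8) €259.18: home furniture, buyer-exempt → 0% → €0.00
Bookshelf €280.74: home furniture, buyer-exempt → 0% → €0.00
Bike helmet €73.74: athletic equipment, buyer-exempt → 0% → €0.00
Camping tent (2-person) €241.65: athletic equipment, buyer-exempt → 0% → €0.00
Dresser €377.09: home furniture, buyer-exempt → 0% → €0.00
Coat rack €87.94: home furniture, buyer-exempt → 0% → €0.00
Total tax = €1.09

€1.09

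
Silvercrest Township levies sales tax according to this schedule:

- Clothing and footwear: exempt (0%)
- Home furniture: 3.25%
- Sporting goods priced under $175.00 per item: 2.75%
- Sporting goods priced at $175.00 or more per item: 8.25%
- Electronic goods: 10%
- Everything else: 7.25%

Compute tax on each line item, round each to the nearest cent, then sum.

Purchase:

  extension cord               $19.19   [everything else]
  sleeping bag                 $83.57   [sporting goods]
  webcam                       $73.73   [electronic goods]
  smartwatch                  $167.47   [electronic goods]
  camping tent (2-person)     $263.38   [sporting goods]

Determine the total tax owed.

Extension cord $19.19: everything else → 7.25% → $1.39
Sleeping bag $83.57: sporting goods, under $175.00 → 2.75% → $2.30
Webcam $73.73: electronic goods → 10% → $7.37
Smartwatch $167.47: electronic goods → 10% → $16.75
Camping tent (2-person) $263.38: sporting goods, $175.00 or more → 8.25% → $21.73
Total tax = $1.39 + $2.30 + $7.37 + $16.75 + $21.73 = $49.54

$49.54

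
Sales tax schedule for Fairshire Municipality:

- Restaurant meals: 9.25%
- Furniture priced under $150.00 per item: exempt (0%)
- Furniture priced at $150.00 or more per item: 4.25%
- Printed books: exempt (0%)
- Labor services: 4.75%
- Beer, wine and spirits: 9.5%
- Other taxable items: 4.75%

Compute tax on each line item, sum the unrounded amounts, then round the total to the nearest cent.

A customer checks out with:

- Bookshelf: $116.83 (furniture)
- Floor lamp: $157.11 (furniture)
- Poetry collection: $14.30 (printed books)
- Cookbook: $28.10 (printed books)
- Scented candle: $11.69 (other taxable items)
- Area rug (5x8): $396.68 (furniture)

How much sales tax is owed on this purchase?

Bookshelf $116.83: furniture, under $150.00 → 0% → $0.00
Floor lamp $157.11: furniture, $150.00 or more → 4.25% → $6.677175
Poetry collection $14.30: printed books → 0% → $0.00
Cookbook $28.10: printed books → 0% → $0.00
Scented candle $11.69: other taxable items → 4.75% → $0.555275
Area rug (5x8) $396.68: furniture, $150.00 or more → 4.25% → $16.8589
Unrounded tax sum = $24.09135 → $24.09

$24.09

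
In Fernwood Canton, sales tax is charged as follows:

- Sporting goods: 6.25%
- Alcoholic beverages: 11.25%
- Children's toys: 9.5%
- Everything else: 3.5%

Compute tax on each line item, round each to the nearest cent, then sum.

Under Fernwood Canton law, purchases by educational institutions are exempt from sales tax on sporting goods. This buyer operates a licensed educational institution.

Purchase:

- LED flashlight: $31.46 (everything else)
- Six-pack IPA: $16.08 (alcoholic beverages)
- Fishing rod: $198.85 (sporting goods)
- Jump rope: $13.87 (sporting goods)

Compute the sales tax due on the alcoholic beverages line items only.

Six-pack IPA $16.08: alcoholic beverages → 11.25% → $1.81
Tax on alcoholic beverages = $1.81

$1.81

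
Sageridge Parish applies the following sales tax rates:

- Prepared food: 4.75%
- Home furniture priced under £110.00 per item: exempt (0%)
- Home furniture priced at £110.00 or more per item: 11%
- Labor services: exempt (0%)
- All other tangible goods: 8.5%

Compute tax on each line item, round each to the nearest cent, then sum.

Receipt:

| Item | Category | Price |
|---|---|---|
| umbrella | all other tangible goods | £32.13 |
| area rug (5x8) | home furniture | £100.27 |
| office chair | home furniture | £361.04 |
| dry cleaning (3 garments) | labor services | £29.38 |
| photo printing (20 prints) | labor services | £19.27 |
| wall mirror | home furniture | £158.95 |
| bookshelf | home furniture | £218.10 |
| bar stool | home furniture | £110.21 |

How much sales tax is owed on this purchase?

£96.03

Umbrella £32.13: all other tangible goods → 8.5% → £2.73
Area rug (5x8) £100.27: home furniture, under £110.00 → 0% → £0.00
Office chair £361.04: home furniture, £110.00 or more → 11% → £39.71
Dry cleaning (3 garments) £29.38: labor services → 0% → £0.00
Photo printing (20 prints) £19.27: labor services → 0% → £0.00
Wall mirror £158.95: home furniture, £110.00 or more → 11% → £17.48
Bookshelf £218.10: home furniture, £110.00 or more → 11% → £23.99
Bar stool £110.21: home furniture, £110.00 or more → 11% → £12.12
Total tax = £2.73 + £39.71 + £17.48 + £23.99 + £12.12 = £96.03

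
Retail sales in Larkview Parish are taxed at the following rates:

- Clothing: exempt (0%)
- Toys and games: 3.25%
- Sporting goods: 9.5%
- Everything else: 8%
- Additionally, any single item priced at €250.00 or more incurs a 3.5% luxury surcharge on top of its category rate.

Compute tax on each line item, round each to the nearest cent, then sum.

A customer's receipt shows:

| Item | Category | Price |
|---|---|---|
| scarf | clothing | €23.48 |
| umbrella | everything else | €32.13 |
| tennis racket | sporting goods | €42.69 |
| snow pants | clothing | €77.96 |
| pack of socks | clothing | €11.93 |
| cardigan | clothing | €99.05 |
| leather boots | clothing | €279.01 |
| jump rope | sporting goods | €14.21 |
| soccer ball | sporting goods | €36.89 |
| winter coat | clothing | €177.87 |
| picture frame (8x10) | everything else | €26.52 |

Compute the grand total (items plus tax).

Scarf €23.48: clothing → 0% → €0.00
Umbrella €32.13: everything else → 8% → €2.57
Tennis racket €42.69: sporting goods → 9.5% → €4.06
Snow pants €77.96: clothing → 0% → €0.00
Pack of socks €11.93: clothing → 0% → €0.00
Cardigan €99.05: clothing → 0% → €0.00
Leather boots €279.01: clothing → 0% + 3.5% surcharge = 3.5% → €9.77
Jump rope €14.21: sporting goods → 9.5% → €1.35
Soccer ball €36.89: sporting goods → 9.5% → €3.50
Winter coat €177.87: clothing → 0% → €0.00
Picture frame (8x10) €26.52: everything else → 8% → €2.12
Subtotal = €821.74; tax = €23.37; total due = €845.11

€845.11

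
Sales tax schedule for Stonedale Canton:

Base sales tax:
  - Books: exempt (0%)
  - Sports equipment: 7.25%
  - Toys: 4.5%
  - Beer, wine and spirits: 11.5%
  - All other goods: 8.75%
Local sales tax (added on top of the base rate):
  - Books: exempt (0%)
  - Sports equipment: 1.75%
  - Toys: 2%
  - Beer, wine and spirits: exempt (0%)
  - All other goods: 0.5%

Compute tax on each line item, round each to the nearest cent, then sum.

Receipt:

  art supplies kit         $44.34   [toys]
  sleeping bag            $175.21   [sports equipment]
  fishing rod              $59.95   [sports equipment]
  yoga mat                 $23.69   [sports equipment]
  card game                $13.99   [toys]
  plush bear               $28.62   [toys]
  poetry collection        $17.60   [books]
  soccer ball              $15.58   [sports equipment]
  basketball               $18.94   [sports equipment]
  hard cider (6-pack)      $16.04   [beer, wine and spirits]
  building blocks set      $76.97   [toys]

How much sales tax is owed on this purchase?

Art supplies kit $44.34: toys → 4.5% + 2% local = 6.5% → $2.88
Sleeping bag $175.21: sports equipment → 7.25% + 1.75% local = 9% → $15.77
Fishing rod $59.95: sports equipment → 7.25% + 1.75% local = 9% → $5.40
Yoga mat $23.69: sports equipment → 7.25% + 1.75% local = 9% → $2.13
Card game $13.99: toys → 4.5% + 2% local = 6.5% → $0.91
Plush bear $28.62: toys → 4.5% + 2% local = 6.5% → $1.86
Poetry collection $17.60: books → 0% + 0% local = 0% → $0.00
Soccer ball $15.58: sports equipment → 7.25% + 1.75% local = 9% → $1.40
Basketball $18.94: sports equipment → 7.25% + 1.75% local = 9% → $1.70
Hard cider (6-pack) $16.04: beer, wine and spirits → 11.5% + 0% local = 11.5% → $1.84
Building blocks set $76.97: toys → 4.5% + 2% local = 6.5% → $5.00
Total tax = $2.88 + $15.77 + $5.40 + $2.13 + $0.91 + $1.86 + $1.40 + $1.70 + $1.84 + $5.00 = $38.89

$38.89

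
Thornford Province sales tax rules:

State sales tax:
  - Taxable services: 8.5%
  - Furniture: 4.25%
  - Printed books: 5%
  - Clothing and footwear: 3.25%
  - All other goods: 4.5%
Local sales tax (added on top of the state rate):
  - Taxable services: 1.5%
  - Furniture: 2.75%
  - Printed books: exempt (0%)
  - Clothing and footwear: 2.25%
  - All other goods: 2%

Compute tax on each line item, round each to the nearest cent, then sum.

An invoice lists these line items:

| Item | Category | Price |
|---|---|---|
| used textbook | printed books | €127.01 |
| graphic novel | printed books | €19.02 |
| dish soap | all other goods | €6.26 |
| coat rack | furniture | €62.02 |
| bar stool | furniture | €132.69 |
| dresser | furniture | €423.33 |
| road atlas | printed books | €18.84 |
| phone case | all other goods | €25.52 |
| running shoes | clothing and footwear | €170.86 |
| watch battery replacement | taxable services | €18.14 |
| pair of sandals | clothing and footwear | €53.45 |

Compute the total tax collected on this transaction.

Used textbook €127.01: printed books → 5% + 0% local = 5% → €6.35
Graphic novel €19.02: printed books → 5% + 0% local = 5% → €0.95
Dish soap €6.26: all other goods → 4.5% + 2% local = 6.5% → €0.41
Coat rack €62.02: furniture → 4.25% + 2.75% local = 7% → €4.34
Bar stool €132.69: furniture → 4.25% + 2.75% local = 7% → €9.29
Dresser €423.33: furniture → 4.25% + 2.75% local = 7% → €29.63
Road atlas €18.84: printed books → 5% + 0% local = 5% → €0.94
Phone case €25.52: all other goods → 4.5% + 2% local = 6.5% → €1.66
Running shoes €170.86: clothing and footwear → 3.25% + 2.25% local = 5.5% → €9.40
Watch battery replacement €18.14: taxable services → 8.5% + 1.5% local = 10% → €1.81
Pair of sandals €53.45: clothing and footwear → 3.25% + 2.25% local = 5.5% → €2.94
Total tax = €6.35 + €0.95 + €0.41 + €4.34 + €9.29 + €29.63 + €0.94 + €1.66 + €9.40 + €1.81 + €2.94 = €67.72

€67.72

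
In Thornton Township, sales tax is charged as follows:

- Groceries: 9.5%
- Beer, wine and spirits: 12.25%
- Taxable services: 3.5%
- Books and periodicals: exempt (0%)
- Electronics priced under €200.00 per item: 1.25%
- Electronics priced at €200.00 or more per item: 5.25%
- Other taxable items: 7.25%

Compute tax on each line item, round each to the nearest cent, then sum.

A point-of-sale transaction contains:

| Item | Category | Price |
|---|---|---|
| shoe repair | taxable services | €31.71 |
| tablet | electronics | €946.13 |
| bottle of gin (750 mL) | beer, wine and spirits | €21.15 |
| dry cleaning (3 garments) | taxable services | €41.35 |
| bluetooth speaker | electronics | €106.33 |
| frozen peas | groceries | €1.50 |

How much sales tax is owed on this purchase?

Shoe repair €31.71: taxable services → 3.5% → €1.11
Tablet €946.13: electronics, €200.00 or more → 5.25% → €49.67
Bottle of gin (750 mL) €21.15: beer, wine and spirits → 12.25% → €2.59
Dry cleaning (3 garments) €41.35: taxable services → 3.5% → €1.45
Bluetooth speaker €106.33: electronics, under €200.00 → 1.25% → €1.33
Frozen peas €1.50: groceries → 9.5% → €0.14
Total tax = €1.11 + €49.67 + €2.59 + €1.45 + €1.33 + €0.14 = €56.29

€56.29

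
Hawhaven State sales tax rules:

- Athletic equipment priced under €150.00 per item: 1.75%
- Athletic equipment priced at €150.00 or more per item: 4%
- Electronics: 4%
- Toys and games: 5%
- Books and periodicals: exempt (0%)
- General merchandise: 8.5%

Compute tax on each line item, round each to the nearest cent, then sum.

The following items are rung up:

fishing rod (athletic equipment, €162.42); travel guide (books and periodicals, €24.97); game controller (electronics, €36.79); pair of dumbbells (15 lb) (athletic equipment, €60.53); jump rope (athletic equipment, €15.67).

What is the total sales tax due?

€9.30

Fishing rod €162.42: athletic equipment, €150.00 or more → 4% → €6.50
Travel guide €24.97: books and periodicals → 0% → €0.00
Game controller €36.79: electronics → 4% → €1.47
Pair of dumbbells (15 lb) €60.53: athletic equipment, under €150.00 → 1.75% → €1.06
Jump rope €15.67: athletic equipment, under €150.00 → 1.75% → €0.27
Total tax = €6.50 + €1.47 + €1.06 + €0.27 = €9.30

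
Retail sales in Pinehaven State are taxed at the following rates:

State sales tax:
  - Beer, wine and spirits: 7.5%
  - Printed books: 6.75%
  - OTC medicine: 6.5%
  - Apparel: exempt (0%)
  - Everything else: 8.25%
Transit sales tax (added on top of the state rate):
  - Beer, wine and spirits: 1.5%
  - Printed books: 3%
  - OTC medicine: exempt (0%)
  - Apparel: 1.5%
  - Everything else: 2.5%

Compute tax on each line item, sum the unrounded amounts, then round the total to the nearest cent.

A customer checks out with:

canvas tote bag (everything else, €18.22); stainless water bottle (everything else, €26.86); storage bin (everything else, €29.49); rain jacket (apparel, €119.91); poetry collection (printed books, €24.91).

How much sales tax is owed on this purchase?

Canvas tote bag €18.22: everything else → 8.25% + 2.5% transit = 10.75% → €1.95865
Stainless water bottle €26.86: everything else → 8.25% + 2.5% transit = 10.75% → €2.88745
Storage bin €29.49: everything else → 8.25% + 2.5% transit = 10.75% → €3.170175
Rain jacket €119.91: apparel → 0% + 1.5% transit = 1.5% → €1.79865
Poetry collection €24.91: printed books → 6.75% + 3% transit = 9.75% → €2.428725
Unrounded tax sum = €12.24365 → €12.24

€12.24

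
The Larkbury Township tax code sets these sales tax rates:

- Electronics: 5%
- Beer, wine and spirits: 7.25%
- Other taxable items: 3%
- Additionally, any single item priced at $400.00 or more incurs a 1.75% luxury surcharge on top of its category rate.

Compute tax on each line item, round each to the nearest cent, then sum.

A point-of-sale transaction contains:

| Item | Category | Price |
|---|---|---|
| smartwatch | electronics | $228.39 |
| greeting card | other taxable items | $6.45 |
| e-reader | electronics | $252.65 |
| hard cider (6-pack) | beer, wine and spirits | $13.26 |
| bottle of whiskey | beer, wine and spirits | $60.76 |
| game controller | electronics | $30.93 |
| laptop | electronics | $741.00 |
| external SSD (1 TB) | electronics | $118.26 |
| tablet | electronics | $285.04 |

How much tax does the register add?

Smartwatch $228.39: electronics → 5% → $11.42
Greeting card $6.45: other taxable items → 3% → $0.19
E-reader $252.65: electronics → 5% → $12.63
Hard cider (6-pack) $13.26: beer, wine and spirits → 7.25% → $0.96
Bottle of whiskey $60.76: beer, wine and spirits → 7.25% → $4.41
Game controller $30.93: electronics → 5% → $1.55
Laptop $741.00: electronics → 5% + 1.75% surcharge = 6.75% → $50.02
External SSD (1 TB) $118.26: electronics → 5% → $5.91
Tablet $285.04: electronics → 5% → $14.25
Total tax = $11.42 + $0.19 + $12.63 + $0.96 + $4.41 + $1.55 + $50.02 + $5.91 + $14.25 = $101.34

$101.34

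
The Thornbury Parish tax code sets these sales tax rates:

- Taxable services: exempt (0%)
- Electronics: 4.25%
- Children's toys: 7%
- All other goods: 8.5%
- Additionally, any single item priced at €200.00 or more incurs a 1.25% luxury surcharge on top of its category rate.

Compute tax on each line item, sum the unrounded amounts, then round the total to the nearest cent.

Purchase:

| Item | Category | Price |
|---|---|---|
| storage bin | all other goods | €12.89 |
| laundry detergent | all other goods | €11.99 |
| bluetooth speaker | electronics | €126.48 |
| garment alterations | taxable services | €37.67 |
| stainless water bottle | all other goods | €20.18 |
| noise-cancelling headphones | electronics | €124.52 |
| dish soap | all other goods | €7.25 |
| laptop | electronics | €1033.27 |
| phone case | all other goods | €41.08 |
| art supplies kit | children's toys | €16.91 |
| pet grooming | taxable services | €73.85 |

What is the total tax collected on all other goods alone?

Storage bin €12.89: all other goods → 8.5% → €1.09565
Laundry detergent €11.99: all other goods → 8.5% → €1.01915
Stainless water bottle €20.18: all other goods → 8.5% → €1.7153
Dish soap €7.25: all other goods → 8.5% → €0.61625
Phone case €41.08: all other goods → 8.5% → €3.4918
Tax on all other goods: unrounded sum = €7.93815 → €7.94

€7.94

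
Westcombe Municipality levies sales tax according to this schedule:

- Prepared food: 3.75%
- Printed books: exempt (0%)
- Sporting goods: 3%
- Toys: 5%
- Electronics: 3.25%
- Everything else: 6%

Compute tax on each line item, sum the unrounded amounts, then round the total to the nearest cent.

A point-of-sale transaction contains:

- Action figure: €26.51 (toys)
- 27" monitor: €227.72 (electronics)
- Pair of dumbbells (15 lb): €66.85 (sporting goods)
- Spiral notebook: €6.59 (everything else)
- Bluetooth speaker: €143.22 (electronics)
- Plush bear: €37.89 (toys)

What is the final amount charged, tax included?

Action figure €26.51: toys → 5% → €1.3255
27" monitor €227.72: electronics → 3.25% → €7.4009
Pair of dumbbells (15 lb) €66.85: sporting goods → 3% → €2.0055
Spiral notebook €6.59: everything else → 6% → €0.3954
Bluetooth speaker €143.22: electronics → 3.25% → €4.65465
Plush bear €37.89: toys → 5% → €1.8945
Subtotal = €508.78; unrounded tax = €17.67645 → €17.68; total due = €526.46

€526.46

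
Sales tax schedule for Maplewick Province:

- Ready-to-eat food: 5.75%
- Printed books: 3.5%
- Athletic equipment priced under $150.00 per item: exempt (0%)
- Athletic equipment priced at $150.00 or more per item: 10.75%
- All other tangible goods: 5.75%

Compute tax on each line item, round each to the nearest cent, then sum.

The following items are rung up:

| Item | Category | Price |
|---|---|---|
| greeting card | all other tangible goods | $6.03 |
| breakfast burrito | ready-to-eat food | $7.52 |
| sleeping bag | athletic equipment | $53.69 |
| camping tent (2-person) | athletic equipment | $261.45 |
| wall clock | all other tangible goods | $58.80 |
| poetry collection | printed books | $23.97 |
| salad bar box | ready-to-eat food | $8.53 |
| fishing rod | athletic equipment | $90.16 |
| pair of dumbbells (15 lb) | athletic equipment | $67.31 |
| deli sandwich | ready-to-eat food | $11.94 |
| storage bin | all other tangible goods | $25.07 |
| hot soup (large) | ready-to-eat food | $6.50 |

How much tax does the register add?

Greeting card $6.03: all other tangible goods → 5.75% → $0.35
Breakfast burrito $7.52: ready-to-eat food → 5.75% → $0.43
Sleeping bag $53.69: athletic equipment, under $150.00 → 0% → $0.00
Camping tent (2-person) $261.45: athletic equipment, $150.00 or more → 10.75% → $28.11
Wall clock $58.80: all other tangible goods → 5.75% → $3.38
Poetry collection $23.97: printed books → 3.5% → $0.84
Salad bar box $8.53: ready-to-eat food → 5.75% → $0.49
Fishing rod $90.16: athletic equipment, under $150.00 → 0% → $0.00
Pair of dumbbells (15 lb) $67.31: athletic equipment, under $150.00 → 0% → $0.00
Deli sandwich $11.94: ready-to-eat food → 5.75% → $0.69
Storage bin $25.07: all other tangible goods → 5.75% → $1.44
Hot soup (large) $6.50: ready-to-eat food → 5.75% → $0.37
Total tax = $0.35 + $0.43 + $28.11 + $3.38 + $0.84 + $0.49 + $0.69 + $1.44 + $0.37 = $36.10

$36.10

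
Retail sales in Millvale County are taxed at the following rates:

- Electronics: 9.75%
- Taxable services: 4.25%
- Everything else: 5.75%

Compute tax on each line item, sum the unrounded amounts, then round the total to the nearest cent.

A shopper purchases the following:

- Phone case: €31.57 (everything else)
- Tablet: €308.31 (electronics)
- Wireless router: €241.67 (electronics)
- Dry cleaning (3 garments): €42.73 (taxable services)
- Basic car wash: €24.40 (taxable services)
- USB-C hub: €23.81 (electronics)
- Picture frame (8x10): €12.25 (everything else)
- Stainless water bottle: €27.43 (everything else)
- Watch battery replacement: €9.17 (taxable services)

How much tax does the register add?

Phone case €31.57: everything else → 5.75% → €1.815275
Tablet €308.31: electronics → 9.75% → €30.060225
Wireless router €241.67: electronics → 9.75% → €23.562825
Dry cleaning (3 garments) €42.73: taxable services → 4.25% → €1.816025
Basic car wash €24.40: taxable services → 4.25% → €1.037
USB-C hub €23.81: electronics → 9.75% → €2.321475
Picture frame (8x10) €12.25: everything else → 5.75% → €0.704375
Stainless water bottle €27.43: everything else → 5.75% → €1.577225
Watch battery replacement €9.17: taxable services → 4.25% → €0.389725
Unrounded tax sum = €63.28415 → €63.28

€63.28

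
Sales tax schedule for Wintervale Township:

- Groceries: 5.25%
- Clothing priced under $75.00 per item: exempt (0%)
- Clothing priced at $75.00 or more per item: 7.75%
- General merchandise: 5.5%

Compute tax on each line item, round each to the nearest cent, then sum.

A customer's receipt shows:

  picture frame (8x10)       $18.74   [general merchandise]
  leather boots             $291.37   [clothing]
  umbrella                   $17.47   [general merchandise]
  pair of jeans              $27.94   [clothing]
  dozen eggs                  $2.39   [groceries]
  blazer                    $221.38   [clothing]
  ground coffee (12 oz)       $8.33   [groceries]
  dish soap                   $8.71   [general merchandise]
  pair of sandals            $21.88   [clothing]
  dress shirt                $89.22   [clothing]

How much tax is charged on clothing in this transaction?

$46.65

Leather boots $291.37: clothing, $75.00 or more → 7.75% → $22.58
Pair of jeans $27.94: clothing, under $75.00 → 0% → $0.00
Blazer $221.38: clothing, $75.00 or more → 7.75% → $17.16
Pair of sandals $21.88: clothing, under $75.00 → 0% → $0.00
Dress shirt $89.22: clothing, $75.00 or more → 7.75% → $6.91
Tax on clothing = $22.58 + $0.00 + $17.16 + $0.00 + $6.91 = $46.65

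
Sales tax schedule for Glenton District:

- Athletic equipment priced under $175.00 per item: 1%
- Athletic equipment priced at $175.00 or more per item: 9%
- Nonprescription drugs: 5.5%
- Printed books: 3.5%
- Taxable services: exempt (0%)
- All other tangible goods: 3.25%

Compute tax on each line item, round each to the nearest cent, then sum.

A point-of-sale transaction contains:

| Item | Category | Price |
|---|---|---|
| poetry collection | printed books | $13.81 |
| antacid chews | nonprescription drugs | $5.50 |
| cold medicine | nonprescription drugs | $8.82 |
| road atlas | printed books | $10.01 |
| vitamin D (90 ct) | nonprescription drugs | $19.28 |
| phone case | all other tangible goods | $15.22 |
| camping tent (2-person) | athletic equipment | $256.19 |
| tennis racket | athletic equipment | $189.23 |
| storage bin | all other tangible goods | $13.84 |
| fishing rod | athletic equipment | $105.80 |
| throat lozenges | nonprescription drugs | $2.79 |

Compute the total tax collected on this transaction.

Poetry collection $13.81: printed books → 3.5% → $0.48
Antacid chews $5.50: nonprescription drugs → 5.5% → $0.30
Cold medicine $8.82: nonprescription drugs → 5.5% → $0.49
Road atlas $10.01: printed books → 3.5% → $0.35
Vitamin D (90 ct) $19.28: nonprescription drugs → 5.5% → $1.06
Phone case $15.22: all other tangible goods → 3.25% → $0.49
Camping tent (2-person) $256.19: athletic equipment, $175.00 or more → 9% → $23.06
Tennis racket $189.23: athletic equipment, $175.00 or more → 9% → $17.03
Storage bin $13.84: all other tangible goods → 3.25% → $0.45
Fishing rod $105.80: athletic equipment, under $175.00 → 1% → $1.06
Throat lozenges $2.79: nonprescription drugs → 5.5% → $0.15
Total tax = $0.48 + $0.30 + $0.49 + $0.35 + $1.06 + $0.49 + $23.06 + $17.03 + $0.45 + $1.06 + $0.15 = $44.92

$44.92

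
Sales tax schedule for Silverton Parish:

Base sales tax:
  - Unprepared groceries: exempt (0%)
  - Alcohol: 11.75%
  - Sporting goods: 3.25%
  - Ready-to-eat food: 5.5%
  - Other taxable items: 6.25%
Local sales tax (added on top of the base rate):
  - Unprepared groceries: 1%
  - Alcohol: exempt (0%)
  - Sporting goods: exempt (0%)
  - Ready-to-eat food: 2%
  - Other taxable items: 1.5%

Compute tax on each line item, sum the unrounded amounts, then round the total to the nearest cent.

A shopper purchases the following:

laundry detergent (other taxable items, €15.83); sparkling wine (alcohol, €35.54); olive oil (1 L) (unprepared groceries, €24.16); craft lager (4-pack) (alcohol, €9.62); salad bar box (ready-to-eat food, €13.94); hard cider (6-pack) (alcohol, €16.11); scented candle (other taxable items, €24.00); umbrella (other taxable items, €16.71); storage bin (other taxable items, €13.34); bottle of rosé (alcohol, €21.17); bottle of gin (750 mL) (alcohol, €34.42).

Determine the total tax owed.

Laundry detergent €15.83: other taxable items → 6.25% + 1.5% local = 7.75% → €1.226825
Sparkling wine €35.54: alcohol → 11.75% + 0% local = 11.75% → €4.17595
Olive oil (1 L) €24.16: unprepared groceries → 0% + 1% local = 1% → €0.2416
Craft lager (4-pack) €9.62: alcohol → 11.75% + 0% local = 11.75% → €1.13035
Salad bar box €13.94: ready-to-eat food → 5.5% + 2% local = 7.5% → €1.0455
Hard cider (6-pack) €16.11: alcohol → 11.75% + 0% local = 11.75% → €1.892925
Scented candle €24.00: other taxable items → 6.25% + 1.5% local = 7.75% → €1.86
Umbrella €16.71: other taxable items → 6.25% + 1.5% local = 7.75% → €1.295025
Storage bin €13.34: other taxable items → 6.25% + 1.5% local = 7.75% → €1.03385
Bottle of rosé €21.17: alcohol → 11.75% + 0% local = 11.75% → €2.487475
Bottle of gin (750 mL) €34.42: alcohol → 11.75% + 0% local = 11.75% → €4.04435
Unrounded tax sum = €20.43385 → €20.43

€20.43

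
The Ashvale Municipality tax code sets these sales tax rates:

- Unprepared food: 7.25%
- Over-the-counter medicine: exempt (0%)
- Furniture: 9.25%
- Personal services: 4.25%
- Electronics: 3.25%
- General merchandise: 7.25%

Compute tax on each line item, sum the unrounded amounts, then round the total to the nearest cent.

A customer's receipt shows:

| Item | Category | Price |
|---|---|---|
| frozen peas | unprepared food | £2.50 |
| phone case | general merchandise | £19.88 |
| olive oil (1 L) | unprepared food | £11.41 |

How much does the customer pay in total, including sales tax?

£36.24

Frozen peas £2.50: unprepared food → 7.25% → £0.18125
Phone case £19.88: general merchandise → 7.25% → £1.4413
Olive oil (1 L) £11.41: unprepared food → 7.25% → £0.827225
Subtotal = £33.79; unrounded tax = £2.449775 → £2.45; total due = £36.24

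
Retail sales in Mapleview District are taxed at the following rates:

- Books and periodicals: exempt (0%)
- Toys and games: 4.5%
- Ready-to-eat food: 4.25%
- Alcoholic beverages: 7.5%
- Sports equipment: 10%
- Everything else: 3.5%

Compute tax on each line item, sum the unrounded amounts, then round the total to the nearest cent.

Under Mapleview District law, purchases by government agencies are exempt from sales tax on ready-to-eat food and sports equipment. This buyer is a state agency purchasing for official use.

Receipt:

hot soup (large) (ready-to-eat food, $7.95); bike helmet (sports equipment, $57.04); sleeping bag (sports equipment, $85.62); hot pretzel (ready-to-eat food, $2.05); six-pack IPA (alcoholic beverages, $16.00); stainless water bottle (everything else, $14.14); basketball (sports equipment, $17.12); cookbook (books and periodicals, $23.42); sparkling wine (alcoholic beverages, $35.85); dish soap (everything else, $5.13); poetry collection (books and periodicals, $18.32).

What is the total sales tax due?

Hot soup (large) $7.95: ready-to-eat food, buyer-exempt → 0% → $0.00
Bike helmet $57.04: sports equipment, buyer-exempt → 0% → $0.00
Sleeping bag $85.62: sports equipment, buyer-exempt → 0% → $0.00
Hot pretzel $2.05: ready-to-eat food, buyer-exempt → 0% → $0.00
Six-pack IPA $16.00: alcoholic beverages → 7.5% → $1.20
Stainless water bottle $14.14: everything else → 3.5% → $0.4949
Basketball $17.12: sports equipment, buyer-exempt → 0% → $0.00
Cookbook $23.42: books and periodicals → 0% → $0.00
Sparkling wine $35.85: alcoholic beverages → 7.5% → $2.68875
Dish soap $5.13: everything else → 3.5% → $0.17955
Poetry collection $18.32: books and periodicals → 0% → $0.00
Unrounded tax sum = $4.5632 → $4.56

$4.56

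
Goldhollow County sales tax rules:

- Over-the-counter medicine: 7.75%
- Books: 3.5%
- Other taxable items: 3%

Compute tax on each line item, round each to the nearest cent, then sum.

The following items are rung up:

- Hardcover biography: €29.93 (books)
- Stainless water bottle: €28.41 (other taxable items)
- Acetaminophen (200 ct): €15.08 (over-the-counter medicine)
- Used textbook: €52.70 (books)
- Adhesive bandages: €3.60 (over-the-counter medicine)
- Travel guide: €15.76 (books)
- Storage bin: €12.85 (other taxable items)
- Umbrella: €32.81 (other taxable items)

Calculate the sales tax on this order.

€7.11

Hardcover biography €29.93: books → 3.5% → €1.05
Stainless water bottle €28.41: other taxable items → 3% → €0.85
Acetaminophen (200 ct) €15.08: over-the-counter medicine → 7.75% → €1.17
Used textbook €52.70: books → 3.5% → €1.84
Adhesive bandages €3.60: over-the-counter medicine → 7.75% → €0.28
Travel guide €15.76: books → 3.5% → €0.55
Storage bin €12.85: other taxable items → 3% → €0.39
Umbrella €32.81: other taxable items → 3% → €0.98
Total tax = €1.05 + €0.85 + €1.17 + €1.84 + €0.28 + €0.55 + €0.39 + €0.98 = €7.11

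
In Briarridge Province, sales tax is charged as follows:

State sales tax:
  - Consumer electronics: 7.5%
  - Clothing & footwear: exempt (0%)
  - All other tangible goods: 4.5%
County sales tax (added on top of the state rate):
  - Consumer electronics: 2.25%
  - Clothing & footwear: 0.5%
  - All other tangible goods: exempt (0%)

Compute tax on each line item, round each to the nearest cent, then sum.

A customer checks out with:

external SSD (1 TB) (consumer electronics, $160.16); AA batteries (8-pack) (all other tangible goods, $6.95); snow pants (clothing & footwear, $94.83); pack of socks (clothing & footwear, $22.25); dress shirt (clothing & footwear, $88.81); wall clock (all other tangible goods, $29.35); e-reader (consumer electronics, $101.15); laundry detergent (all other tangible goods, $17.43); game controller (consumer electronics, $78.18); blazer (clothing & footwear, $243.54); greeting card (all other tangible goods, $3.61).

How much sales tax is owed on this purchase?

$37.91

External SSD (1 TB) $160.16: consumer electronics → 7.5% + 2.25% county = 9.75% → $15.62
AA batteries (8-pack) $6.95: all other tangible goods → 4.5% + 0% county = 4.5% → $0.31
Snow pants $94.83: clothing & footwear → 0% + 0.5% county = 0.5% → $0.47
Pack of socks $22.25: clothing & footwear → 0% + 0.5% county = 0.5% → $0.11
Dress shirt $88.81: clothing & footwear → 0% + 0.5% county = 0.5% → $0.44
Wall clock $29.35: all other tangible goods → 4.5% + 0% county = 4.5% → $1.32
E-reader $101.15: consumer electronics → 7.5% + 2.25% county = 9.75% → $9.86
Laundry detergent $17.43: all other tangible goods → 4.5% + 0% county = 4.5% → $0.78
Game controller $78.18: consumer electronics → 7.5% + 2.25% county = 9.75% → $7.62
Blazer $243.54: clothing & footwear → 0% + 0.5% county = 0.5% → $1.22
Greeting card $3.61: all other tangible goods → 4.5% + 0% county = 4.5% → $0.16
Total tax = $15.62 + $0.31 + $0.47 + $0.11 + $0.44 + $1.32 + $9.86 + $0.78 + $7.62 + $1.22 + $0.16 = $37.91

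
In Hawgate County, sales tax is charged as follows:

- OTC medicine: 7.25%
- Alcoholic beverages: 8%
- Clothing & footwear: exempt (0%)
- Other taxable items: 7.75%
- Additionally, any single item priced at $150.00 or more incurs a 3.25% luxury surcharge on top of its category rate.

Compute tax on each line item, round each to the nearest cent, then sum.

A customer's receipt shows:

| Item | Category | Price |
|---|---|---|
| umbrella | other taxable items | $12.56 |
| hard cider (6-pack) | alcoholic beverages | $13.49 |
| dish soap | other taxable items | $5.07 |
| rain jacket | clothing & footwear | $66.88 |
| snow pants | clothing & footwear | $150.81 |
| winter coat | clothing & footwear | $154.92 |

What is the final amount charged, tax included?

Umbrella $12.56: other taxable items → 7.75% → $0.97
Hard cider (6-pack) $13.49: alcoholic beverages → 8% → $1.08
Dish soap $5.07: other taxable items → 7.75% → $0.39
Rain jacket $66.88: clothing & footwear → 0% → $0.00
Snow pants $150.81: clothing & footwear → 0% + 3.25% surcharge = 3.25% → $4.90
Winter coat $154.92: clothing & footwear → 0% + 3.25% surcharge = 3.25% → $5.03
Subtotal = $403.73; tax = $12.37; total due = $416.10

$416.10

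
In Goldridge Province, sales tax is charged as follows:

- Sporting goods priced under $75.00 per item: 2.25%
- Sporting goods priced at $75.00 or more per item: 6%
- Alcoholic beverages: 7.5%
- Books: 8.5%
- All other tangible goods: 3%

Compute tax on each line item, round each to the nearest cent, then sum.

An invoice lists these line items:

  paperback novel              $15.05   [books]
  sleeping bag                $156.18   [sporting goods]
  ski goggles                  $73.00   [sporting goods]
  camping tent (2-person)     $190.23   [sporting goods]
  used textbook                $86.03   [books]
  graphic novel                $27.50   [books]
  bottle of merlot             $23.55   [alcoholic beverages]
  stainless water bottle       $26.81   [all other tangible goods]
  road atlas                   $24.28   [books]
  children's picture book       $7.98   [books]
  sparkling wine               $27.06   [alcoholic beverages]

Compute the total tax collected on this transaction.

Paperback novel $15.05: books → 8.5% → $1.28
Sleeping bag $156.18: sporting goods, $75.00 or more → 6% → $9.37
Ski goggles $73.00: sporting goods, under $75.00 → 2.25% → $1.64
Camping tent (2-person) $190.23: sporting goods, $75.00 or more → 6% → $11.41
Used textbook $86.03: books → 8.5% → $7.31
Graphic novel $27.50: books → 8.5% → $2.34
Bottle of merlot $23.55: alcoholic beverages → 7.5% → $1.77
Stainless water bottle $26.81: all other tangible goods → 3% → $0.80
Road atlas $24.28: books → 8.5% → $2.06
Children's picture book $7.98: books → 8.5% → $0.68
Sparkling wine $27.06: alcoholic beverages → 7.5% → $2.03
Total tax = $1.28 + $9.37 + $1.64 + $11.41 + $7.31 + $2.34 + $1.77 + $0.80 + $2.06 + $0.68 + $2.03 = $40.69

$40.69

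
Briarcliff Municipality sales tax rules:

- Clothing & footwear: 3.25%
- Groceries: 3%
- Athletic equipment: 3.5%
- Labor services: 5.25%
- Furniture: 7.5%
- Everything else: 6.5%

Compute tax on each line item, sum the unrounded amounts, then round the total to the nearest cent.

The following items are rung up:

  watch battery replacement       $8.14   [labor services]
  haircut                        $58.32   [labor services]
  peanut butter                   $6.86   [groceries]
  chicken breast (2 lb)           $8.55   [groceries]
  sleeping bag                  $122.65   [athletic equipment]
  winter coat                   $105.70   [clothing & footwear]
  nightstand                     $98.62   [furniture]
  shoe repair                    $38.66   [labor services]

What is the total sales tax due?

Watch battery replacement $8.14: labor services → 5.25% → $0.42735
Haircut $58.32: labor services → 5.25% → $3.0618
Peanut butter $6.86: groceries → 3% → $0.2058
Chicken breast (2 lb) $8.55: groceries → 3% → $0.2565
Sleeping bag $122.65: athletic equipment → 3.5% → $4.29275
Winter coat $105.70: clothing & footwear → 3.25% → $3.43525
Nightstand $98.62: furniture → 7.5% → $7.3965
Shoe repair $38.66: labor services → 5.25% → $2.02965
Unrounded tax sum = $21.1056 → $21.11

$21.11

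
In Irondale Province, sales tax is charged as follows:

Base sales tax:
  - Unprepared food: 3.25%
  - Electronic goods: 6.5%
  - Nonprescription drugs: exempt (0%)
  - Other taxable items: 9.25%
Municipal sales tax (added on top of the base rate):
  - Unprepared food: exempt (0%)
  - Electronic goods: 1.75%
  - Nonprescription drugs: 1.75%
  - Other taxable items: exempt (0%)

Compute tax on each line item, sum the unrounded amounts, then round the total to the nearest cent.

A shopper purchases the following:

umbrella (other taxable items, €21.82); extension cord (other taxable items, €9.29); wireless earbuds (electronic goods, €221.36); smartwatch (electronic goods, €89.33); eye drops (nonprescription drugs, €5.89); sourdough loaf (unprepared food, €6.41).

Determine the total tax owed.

Umbrella €21.82: other taxable items → 9.25% + 0% municipal = 9.25% → €2.01835
Extension cord €9.29: other taxable items → 9.25% + 0% municipal = 9.25% → €0.859325
Wireless earbuds €221.36: electronic goods → 6.5% + 1.75% municipal = 8.25% → €18.2622
Smartwatch €89.33: electronic goods → 6.5% + 1.75% municipal = 8.25% → €7.369725
Eye drops €5.89: nonprescription drugs → 0% + 1.75% municipal = 1.75% → €0.103075
Sourdough loaf €6.41: unprepared food → 3.25% + 0% municipal = 3.25% → €0.208325
Unrounded tax sum = €28.821 → €28.82

€28.82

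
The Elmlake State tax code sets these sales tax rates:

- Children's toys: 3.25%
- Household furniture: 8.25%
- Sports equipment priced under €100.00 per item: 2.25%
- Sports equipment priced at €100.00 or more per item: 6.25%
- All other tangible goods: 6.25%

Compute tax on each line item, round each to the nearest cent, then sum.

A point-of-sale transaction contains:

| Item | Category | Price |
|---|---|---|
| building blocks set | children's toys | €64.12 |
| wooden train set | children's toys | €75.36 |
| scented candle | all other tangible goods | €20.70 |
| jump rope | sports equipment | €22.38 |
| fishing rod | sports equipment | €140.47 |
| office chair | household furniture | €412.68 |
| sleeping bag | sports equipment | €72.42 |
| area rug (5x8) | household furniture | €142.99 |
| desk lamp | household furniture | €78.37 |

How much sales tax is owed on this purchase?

€69.05

Building blocks set €64.12: children's toys → 3.25% → €2.08
Wooden train set €75.36: children's toys → 3.25% → €2.45
Scented candle €20.70: all other tangible goods → 6.25% → €1.29
Jump rope €22.38: sports equipment, under €100.00 → 2.25% → €0.50
Fishing rod €140.47: sports equipment, €100.00 or more → 6.25% → €8.78
Office chair €412.68: household furniture → 8.25% → €34.05
Sleeping bag €72.42: sports equipment, under €100.00 → 2.25% → €1.63
Area rug (5x8) €142.99: household furniture → 8.25% → €11.80
Desk lamp €78.37: household furniture → 8.25% → €6.47
Total tax = €2.08 + €2.45 + €1.29 + €0.50 + €8.78 + €34.05 + €1.63 + €11.80 + €6.47 = €69.05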